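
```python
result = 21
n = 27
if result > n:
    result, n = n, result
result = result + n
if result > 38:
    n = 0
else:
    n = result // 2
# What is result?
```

Trace:
`result = 21` → result = 21
`n = 27` → n = 27
`if result > n: ...` → result > n is False → no variable changes
`result = result + n` → result = 48
`if result > 38: ...` → result > 38 is True → n = 0
So result = 48

Answer: 48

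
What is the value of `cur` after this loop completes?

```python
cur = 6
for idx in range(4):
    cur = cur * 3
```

Multiply by 3, 4 times: 6 * 3^4 = 486
`cur` takes the values: 6 → 18 → 54 → 162 → 486

Answer: 486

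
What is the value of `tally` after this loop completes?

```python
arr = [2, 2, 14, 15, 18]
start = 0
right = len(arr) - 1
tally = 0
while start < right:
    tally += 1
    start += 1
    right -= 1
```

Iterations until pointers meet (list length 5)
`tally` takes the values: 0 → 1 → 2

Answer: 2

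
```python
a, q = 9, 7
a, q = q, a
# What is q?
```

Trace:
`a, q = 9, 7` → a = 9; q = 7
`a, q = q, a` → a = 7; q = 9
So q = 9

Answer: 9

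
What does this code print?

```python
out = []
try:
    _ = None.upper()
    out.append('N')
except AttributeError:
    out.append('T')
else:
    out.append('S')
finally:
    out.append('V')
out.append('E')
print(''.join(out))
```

Execution trace: 'T' (except AttributeError) → 'V' (finally) → 'E' (after the try/except). Output: TVE

Answer: TVE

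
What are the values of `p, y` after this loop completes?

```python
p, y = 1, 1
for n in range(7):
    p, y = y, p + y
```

Fibonacci: after 7 iterations
`p, y` takes the values: (1, 1) → (1, 2) → (2, 3) → (3, 5) → (5, 8) → (8, 13) → (13, 21) → (21, 34)

Answer: 21, 34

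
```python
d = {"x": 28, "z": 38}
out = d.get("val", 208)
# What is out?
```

Trace:
`d = {"x": 28, "z": 38}` → d = {'x': 28, 'z': 38}
`out = d.get("val", 208)` → out = 208
So out = 208

Answer: 208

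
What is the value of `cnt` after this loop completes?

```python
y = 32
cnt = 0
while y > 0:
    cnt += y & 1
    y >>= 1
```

Count set bits in 32 (binary: 0b100000)
`cnt` takes the values: 0 → 1

Answer: 1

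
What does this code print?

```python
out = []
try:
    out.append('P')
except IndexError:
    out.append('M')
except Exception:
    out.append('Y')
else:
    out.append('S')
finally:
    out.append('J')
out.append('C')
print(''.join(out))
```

Execution trace: 'P' (try body, no exception) → 'S' (else) → 'J' (finally) → 'C' (after the try/except). Output: PSJC

Answer: PSJC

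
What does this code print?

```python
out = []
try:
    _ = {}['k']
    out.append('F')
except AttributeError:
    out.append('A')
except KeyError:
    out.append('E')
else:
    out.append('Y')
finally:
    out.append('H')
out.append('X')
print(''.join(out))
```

Execution trace: 'E' (except KeyError) → 'H' (finally) → 'X' (after the try/except). Output: EHX

Answer: EHX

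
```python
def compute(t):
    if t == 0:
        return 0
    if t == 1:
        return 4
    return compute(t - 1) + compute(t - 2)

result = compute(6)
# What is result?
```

Build up from base cases: compute(0)=0, compute(1)=4, compute(2)=4, compute(3)=8, compute(4)=12, compute(5)=20, compute(6)=32

Answer: 32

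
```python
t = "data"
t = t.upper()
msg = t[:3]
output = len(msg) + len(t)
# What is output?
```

Trace:
`t = "data"` → t = 'data'
`t = t.upper()` → t = 'DATA'
`msg = t[:3]` → msg = 'DAT'
`output = len(msg) + len(t)` → output = 7
So output = 7

Answer: 7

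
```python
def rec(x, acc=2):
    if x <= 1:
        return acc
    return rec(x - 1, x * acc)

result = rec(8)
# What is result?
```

Accumulator trace (n, acc): (8, 2) -> (7, 16) -> (6, 112) -> (5, 672) -> (4, 3360) -> (3, 13440) -> (2, 40320) -> (1, 80640) -> return 80640

Answer: 80640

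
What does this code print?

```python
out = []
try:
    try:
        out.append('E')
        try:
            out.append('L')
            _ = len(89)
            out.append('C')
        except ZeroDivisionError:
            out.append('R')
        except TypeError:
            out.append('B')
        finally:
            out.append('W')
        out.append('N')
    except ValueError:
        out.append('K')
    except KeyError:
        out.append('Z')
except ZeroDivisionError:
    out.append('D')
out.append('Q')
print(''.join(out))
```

Execution trace: 'E' (try body) → 'L' (inner try body) → 'B' (inner except TypeError) → 'W' (inner finally) → 'N' (try body, no exception) → 'Q' (after the try/except). Output: ELBWNQ

Answer: ELBWNQ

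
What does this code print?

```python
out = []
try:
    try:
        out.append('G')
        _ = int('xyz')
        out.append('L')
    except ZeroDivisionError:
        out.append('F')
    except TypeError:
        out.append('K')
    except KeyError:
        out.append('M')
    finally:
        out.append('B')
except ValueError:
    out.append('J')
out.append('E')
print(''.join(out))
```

Execution trace: 'G' (inner try body) → 'B' (inner finally) → 'J' (outer except ValueError) → 'E' (after the try/except). Output: GBJE

Answer: GBJE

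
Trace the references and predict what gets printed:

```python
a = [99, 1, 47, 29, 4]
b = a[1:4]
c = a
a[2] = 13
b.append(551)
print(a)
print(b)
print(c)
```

Key concept: slice vs alias.
Step by step:
`a = [99, 1, 47, 29, 4]` → a = [99, 1, 47, 29, 4]
`b = a[1:4]` → b = [1, 47, 29]
`c = a` → c = [99, 1, 47, 29, 4] (same object as a)
`a[2] = 13` → a = [99, 1, 13, 29, 4] (same object as c); c = [99, 1, 13, 29, 4] (same object as a)
`b.append(551)` → b = [1, 47, 29, 551]
`print(a)` → prints [99, 1, 13, 29, 4]
`print(b)` → prints [1, 47, 29, 551]
`print(c)` → prints [99, 1, 13, 29, 4]

Answer:
[99, 1, 13, 29, 4]
[1, 47, 29, 551]
[99, 1, 13, 29, 4]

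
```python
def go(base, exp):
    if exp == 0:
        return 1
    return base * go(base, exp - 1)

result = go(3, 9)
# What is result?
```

go(3, 9) = 3 * 3 * 3 * 3 * 3 * 3 * 3 * 3 * 3 = 19683

Answer: 19683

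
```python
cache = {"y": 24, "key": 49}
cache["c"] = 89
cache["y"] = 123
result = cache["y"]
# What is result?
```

Trace:
`cache = {"y": 24, "key": 49}` → cache = {'y': 24, 'key': 49}
`cache["c"] = 89` → cache = {'y': 24, 'key': 49, 'c': 89}
`cache["y"] = 123` → cache = {'y': 123, 'key': 49, 'c': 89}
`result = cache["y"]` → result = 123
So result = 123

Answer: 123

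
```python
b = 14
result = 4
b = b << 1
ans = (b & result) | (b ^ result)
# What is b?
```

Trace:
`b = 14` → b = 14
`result = 4` → result = 4
`b = b << 1` → b = 28
`ans = (b & result) | (b ^ result)` → ans = 28
So b = 28

Answer: 28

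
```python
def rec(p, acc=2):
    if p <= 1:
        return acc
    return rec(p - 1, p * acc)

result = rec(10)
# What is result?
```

Accumulator trace (n, acc): (10, 2) -> (9, 20) -> (8, 180) -> (7, 1440) -> (6, 10080) -> (5, 60480) -> (4, 302400) -> (3, 1209600) -> (2, 3628800) -> (1, 7257600) -> return 7257600

Answer: 7257600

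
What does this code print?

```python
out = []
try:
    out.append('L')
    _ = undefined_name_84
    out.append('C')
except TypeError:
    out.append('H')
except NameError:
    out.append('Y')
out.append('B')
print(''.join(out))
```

Execution trace: 'L' (try body) → 'Y' (except NameError) → 'B' (after the try/except). Output: LYB

Answer: LYB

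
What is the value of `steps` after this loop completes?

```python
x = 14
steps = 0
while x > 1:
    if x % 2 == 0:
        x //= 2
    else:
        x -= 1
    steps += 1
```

Steps to reduce 14 to 1
`steps` takes the values: 0 → 1 → 2 → 3 → 4 → 5

Answer: 5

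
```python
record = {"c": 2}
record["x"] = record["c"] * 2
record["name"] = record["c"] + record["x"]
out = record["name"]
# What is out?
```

Trace:
`record = {"c": 2}` → record = {'c': 2}
`record["x"] = record["c"] * 2` → record = {'c': 2, 'x': 4}
`record["name"] = record["c"] + record["x"]` → record = {'c': 2, 'x': 4, 'name': 6}
`out = record["name"]` → out = 6
So out = 6

Answer: 6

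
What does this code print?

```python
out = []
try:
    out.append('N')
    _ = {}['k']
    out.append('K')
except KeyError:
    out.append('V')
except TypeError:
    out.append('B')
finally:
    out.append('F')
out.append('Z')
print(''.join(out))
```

Execution trace: 'N' (try body) → 'V' (except KeyError) → 'F' (finally) → 'Z' (after the try/except). Output: NVFZ

Answer: NVFZ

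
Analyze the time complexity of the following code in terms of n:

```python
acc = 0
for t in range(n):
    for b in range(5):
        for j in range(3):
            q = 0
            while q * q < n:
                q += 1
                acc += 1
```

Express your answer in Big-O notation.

Each loop level contributes: n × 1 × 1 × √n. Multiplying the contributions gives O(n√n).

Answer: O(n√n)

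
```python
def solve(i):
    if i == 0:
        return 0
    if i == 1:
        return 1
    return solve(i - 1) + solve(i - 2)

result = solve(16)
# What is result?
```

Build up from base cases: solve(0)=0, solve(1)=1, solve(2)=1, solve(3)=2, solve(4)=3, solve(5)=5, solve(6)=8, ..., solve(16)=987

Answer: 987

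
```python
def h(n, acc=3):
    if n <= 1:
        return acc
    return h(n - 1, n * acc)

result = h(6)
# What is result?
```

Accumulator trace (n, acc): (6, 3) -> (5, 18) -> (4, 90) -> (3, 360) -> (2, 1080) -> (1, 2160) -> return 2160

Answer: 2160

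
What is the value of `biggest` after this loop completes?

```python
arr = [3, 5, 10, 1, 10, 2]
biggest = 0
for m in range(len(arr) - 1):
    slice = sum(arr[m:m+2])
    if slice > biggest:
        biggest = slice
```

Max sum of 2-element window in [3, 5, 10, 1, 10, 2]
`biggest` takes the values: 0 → 8 → 15

Answer: 15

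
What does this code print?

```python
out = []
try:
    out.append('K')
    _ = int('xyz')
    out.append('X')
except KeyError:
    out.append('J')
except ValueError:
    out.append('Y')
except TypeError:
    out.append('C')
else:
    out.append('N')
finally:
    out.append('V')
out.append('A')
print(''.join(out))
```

Execution trace: 'K' (try body) → 'Y' (except ValueError) → 'V' (finally) → 'A' (after the try/except). Output: KYVA

Answer: KYVA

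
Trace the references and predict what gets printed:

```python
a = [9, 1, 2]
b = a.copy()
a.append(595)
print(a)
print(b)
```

Key concept: list.copy() creates independent copy.
Step by step:
`a = [9, 1, 2]` → a = [9, 1, 2]
`b = a.copy()` → b = [9, 1, 2]
`a.append(595)` → a = [9, 1, 2, 595]
`print(a)` → prints [9, 1, 2, 595]
`print(b)` → prints [9, 1, 2]

Answer:
[9, 1, 2, 595]
[9, 1, 2]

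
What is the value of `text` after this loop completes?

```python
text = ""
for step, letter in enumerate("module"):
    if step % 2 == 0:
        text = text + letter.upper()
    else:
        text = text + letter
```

Uppercase even positions in 'module'
`text` takes the values: "" → "M" → "Mo" → "MoD" → "MoDu" → "MoDuL" → "MoDuLe"

Answer: "MoDuLe"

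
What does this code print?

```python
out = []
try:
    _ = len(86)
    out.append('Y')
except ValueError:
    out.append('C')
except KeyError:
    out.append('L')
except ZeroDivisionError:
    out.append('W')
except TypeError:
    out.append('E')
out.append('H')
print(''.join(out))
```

Execution trace: 'E' (except TypeError) → 'H' (after the try/except). Output: EH

Answer: EH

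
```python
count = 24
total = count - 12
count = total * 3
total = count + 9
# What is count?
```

Trace:
`count = 24` → count = 24
`total = count - 12` → total = 12
`count = total * 3` → count = 36
`total = count + 9` → total = 45
So count = 36

Answer: 36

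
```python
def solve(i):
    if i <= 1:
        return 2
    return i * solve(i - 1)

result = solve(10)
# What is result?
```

solve(10) = 10 * 9 * 8 * 7 * 6 * 5 * 4 * 3 * 2 * 2 = 7257600

Answer: 7257600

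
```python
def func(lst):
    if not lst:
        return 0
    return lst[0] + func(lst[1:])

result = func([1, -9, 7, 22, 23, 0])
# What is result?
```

1 + (-9) + 7 + 22 + 23 + 0 + 0 = 44

Answer: 44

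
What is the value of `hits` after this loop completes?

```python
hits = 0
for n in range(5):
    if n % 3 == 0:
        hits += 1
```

Count numbers divisible by 3 in range(5)
`hits` takes the values: 0 → 1 → 2

Answer: 2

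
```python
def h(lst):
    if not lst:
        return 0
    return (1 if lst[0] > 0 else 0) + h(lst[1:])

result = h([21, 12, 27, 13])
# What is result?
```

Count of positive elements in [21, 12, 27, 13] = 4

Answer: 4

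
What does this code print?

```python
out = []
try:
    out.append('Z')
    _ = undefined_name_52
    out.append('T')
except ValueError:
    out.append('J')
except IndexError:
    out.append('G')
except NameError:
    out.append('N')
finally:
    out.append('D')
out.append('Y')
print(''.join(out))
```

Execution trace: 'Z' (try body) → 'N' (except NameError) → 'D' (finally) → 'Y' (after the try/except). Output: ZNDY

Answer: ZNDY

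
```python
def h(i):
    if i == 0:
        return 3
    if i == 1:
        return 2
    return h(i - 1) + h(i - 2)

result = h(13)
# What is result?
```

Build up from base cases: h(0)=3, h(1)=2, h(2)=5, h(3)=7, h(4)=12, h(5)=19, h(6)=31, ..., h(13)=898

Answer: 898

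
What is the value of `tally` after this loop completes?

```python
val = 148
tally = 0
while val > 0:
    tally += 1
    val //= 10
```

Count digits by repeated division by 10
`tally` takes the values: 0 → 1 → 2 → 3

Answer: 3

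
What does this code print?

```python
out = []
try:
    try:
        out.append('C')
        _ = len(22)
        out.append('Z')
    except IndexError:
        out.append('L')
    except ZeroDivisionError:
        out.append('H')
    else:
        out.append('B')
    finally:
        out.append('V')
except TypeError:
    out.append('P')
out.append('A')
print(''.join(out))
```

Execution trace: 'C' (try body) → 'V' (finally) → 'P' (outer except TypeError) → 'A' (after the try/except). Output: CVPA

Answer: CVPA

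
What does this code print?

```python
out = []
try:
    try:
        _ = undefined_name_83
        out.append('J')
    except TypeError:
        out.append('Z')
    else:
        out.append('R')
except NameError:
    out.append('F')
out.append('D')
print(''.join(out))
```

Execution trace: 'F' (outer except NameError) → 'D' (after the try/except). Output: FD

Answer: FD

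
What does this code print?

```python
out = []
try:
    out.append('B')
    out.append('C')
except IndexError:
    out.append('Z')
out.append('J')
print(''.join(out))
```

Execution trace: 'B' (try body) → 'C' (try body, no exception) → 'J' (after the try/except). Output: BCJ

Answer: BCJ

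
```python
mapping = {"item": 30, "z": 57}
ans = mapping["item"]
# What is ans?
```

Trace:
`mapping = {"item": 30, "z": 57}` → mapping = {'item': 30, 'z': 57}
`ans = mapping["item"]` → ans = 30
So ans = 30

Answer: 30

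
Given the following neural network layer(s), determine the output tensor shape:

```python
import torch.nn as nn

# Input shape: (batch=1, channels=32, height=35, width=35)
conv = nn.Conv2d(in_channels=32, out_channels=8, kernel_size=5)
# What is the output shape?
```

Input: (1, 32, 35, 35) -> Output: (1, 8, 31, 31)

Answer: (1, 8, 31, 31)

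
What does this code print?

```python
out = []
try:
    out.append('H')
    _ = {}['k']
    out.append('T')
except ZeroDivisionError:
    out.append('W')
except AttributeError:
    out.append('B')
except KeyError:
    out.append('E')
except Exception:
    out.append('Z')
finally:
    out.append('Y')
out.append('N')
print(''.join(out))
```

Execution trace: 'H' (try body) → 'E' (except KeyError) → 'Y' (finally) → 'N' (after the try/except). Output: HEYN

Answer: HEYN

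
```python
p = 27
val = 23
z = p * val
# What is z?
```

Trace:
`p = 27` → p = 27
`val = 23` → val = 23
`z = p * val` → z = 621
So z = 621

Answer: 621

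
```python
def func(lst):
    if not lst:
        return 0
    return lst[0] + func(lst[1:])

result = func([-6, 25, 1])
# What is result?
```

(-6) + 25 + 1 + 0 = 20

Answer: 20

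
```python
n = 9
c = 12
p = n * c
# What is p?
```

Trace:
`n = 9` → n = 9
`c = 12` → c = 12
`p = n * c` → p = 108
So p = 108

Answer: 108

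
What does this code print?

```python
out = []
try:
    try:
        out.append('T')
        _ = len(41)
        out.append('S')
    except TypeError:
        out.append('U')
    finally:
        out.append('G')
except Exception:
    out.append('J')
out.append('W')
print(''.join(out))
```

Execution trace: 'T' (inner try body) → 'U' (inner except TypeError) → 'G' (inner finally) → 'W' (after the try/except). Output: TUGW

Answer: TUGW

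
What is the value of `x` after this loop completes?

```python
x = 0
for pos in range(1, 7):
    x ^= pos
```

XOR of 1 to 6
`x` takes the values: 0 → 1 → 3 → 0 → 4 → 1 → 7

Answer: 7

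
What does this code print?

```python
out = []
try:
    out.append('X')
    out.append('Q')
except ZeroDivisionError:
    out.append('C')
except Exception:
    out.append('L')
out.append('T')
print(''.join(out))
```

Execution trace: 'X' (try body) → 'Q' (try body, no exception) → 'T' (after the try/except). Output: XQT

Answer: XQT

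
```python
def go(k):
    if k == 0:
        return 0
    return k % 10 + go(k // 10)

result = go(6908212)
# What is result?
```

Sum of digits of 6908212: 2 + 1 + 2 + 8 + 0 + 9 + 6 = 28

Answer: 28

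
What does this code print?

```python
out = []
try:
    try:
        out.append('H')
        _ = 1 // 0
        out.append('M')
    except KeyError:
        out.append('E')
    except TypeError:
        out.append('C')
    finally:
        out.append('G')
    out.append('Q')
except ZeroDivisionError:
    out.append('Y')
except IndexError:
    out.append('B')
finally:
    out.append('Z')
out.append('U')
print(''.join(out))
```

Execution trace: 'H' (inner try body) → 'G' (inner finally) → 'Y' (except ZeroDivisionError) → 'Z' (finally) → 'U' (after the try/except). Output: HGYZU

Answer: HGYZU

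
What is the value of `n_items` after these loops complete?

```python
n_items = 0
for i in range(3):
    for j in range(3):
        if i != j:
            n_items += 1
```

3² - 3 (exclude diagonal)
`n_items` takes the values: 0 → 1 → 2 → 3 → 4 → 5 → 6

Answer: 6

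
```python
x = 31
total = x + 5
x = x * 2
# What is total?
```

Trace:
`x = 31` → x = 31
`total = x + 5` → total = 36
`x = x * 2` → x = 62
So total = 36

Answer: 36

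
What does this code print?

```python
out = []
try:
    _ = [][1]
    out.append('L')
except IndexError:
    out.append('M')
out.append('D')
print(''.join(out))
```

Execution trace: 'M' (except IndexError) → 'D' (after the try/except). Output: MD

Answer: MD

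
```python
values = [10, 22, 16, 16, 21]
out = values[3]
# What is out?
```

Trace:
`values = [10, 22, 16, 16, 21]` → values = [10, 22, 16, 16, 21]
`out = values[3]` → out = 16
So out = 16

Answer: 16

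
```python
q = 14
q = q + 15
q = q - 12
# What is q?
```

Trace:
`q = 14` → q = 14
`q = q + 15` → q = 29
`q = q - 12` → q = 17
So q = 17

Answer: 17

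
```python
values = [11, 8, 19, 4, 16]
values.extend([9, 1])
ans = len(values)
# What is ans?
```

Trace:
`values = [11, 8, 19, 4, 16]` → values = [11, 8, 19, 4, 16]
`values.extend([9, 1])` → values = [11, 8, 19, 4, 16, 9, 1]
`ans = len(values)` → ans = 7
So ans = 7

Answer: 7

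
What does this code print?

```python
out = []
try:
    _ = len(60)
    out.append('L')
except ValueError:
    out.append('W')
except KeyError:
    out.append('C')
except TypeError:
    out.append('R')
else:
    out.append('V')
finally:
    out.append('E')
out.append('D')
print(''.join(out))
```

Execution trace: 'R' (except TypeError) → 'E' (finally) → 'D' (after the try/except). Output: RED

Answer: RED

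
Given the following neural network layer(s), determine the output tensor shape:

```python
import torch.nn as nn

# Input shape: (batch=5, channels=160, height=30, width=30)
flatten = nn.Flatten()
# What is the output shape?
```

Input: (5, 160, 30, 30) -> Output: (5, 144000)

Answer: (5, 144000)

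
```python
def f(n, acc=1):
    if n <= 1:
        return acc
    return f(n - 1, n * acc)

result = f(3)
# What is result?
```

Accumulator trace (n, acc): (3, 1) -> (2, 3) -> (1, 6) -> return 6

Answer: 6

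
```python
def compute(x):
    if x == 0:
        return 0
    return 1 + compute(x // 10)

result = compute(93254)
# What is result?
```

Count of digits of 93254: 5

Answer: 5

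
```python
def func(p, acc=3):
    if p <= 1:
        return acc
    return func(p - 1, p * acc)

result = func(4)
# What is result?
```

Accumulator trace (n, acc): (4, 3) -> (3, 12) -> (2, 36) -> (1, 72) -> return 72

Answer: 72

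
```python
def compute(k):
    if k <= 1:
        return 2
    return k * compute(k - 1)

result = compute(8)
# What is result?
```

compute(8) = 8 * 7 * 6 * 5 * 4 * 3 * 2 * 2 = 80640

Answer: 80640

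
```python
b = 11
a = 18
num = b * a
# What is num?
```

Trace:
`b = 11` → b = 11
`a = 18` → a = 18
`num = b * a` → num = 198
So num = 198

Answer: 198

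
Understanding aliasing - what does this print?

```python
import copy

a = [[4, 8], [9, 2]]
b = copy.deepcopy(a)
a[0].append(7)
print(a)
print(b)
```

Key concept: deep copy is fully independent.
Step by step:
`a = [[4, 8], [9, 2]]` → a = [[4, 8], [9, 2]]
`b = copy.deepcopy(a)` → b = [[4, 8], [9, 2]]
`a[0].append(7)` → a = [[4, 8, 7], [9, 2]]
`print(a)` → prints [[4, 8, 7], [9, 2]]
`print(b)` → prints [[4, 8], [9, 2]]

Answer:
[[4, 8, 7], [9, 2]]
[[4, 8], [9, 2]]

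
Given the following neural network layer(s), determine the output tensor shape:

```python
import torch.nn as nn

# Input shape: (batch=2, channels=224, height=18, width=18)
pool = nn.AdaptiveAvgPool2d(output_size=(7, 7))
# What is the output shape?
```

Input: (2, 224, 18, 18) -> Output: (2, 224, 7, 7)

Answer: (2, 224, 7, 7)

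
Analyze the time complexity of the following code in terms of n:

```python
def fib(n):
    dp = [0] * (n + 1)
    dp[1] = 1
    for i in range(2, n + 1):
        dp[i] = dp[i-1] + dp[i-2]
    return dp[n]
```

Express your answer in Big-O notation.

This is Dynamic programming Fibonacci. Time complexity: O(n).

Answer: O(n)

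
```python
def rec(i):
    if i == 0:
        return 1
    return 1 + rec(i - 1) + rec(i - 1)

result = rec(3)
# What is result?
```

rec(i) = 1 + 2·rec(i-1), rec(0)=1. Closed form: (1+1)·2^3 - 1 = 15.

Answer: 15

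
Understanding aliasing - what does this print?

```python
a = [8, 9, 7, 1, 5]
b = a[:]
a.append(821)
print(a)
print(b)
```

Key concept: slice [:] creates copy.
Step by step:
`a = [8, 9, 7, 1, 5]` → a = [8, 9, 7, 1, 5]
`b = a[:]` → b = [8, 9, 7, 1, 5]
`a.append(821)` → a = [8, 9, 7, 1, 5, 821]
`print(a)` → prints [8, 9, 7, 1, 5, 821]
`print(b)` → prints [8, 9, 7, 1, 5]

Answer:
[8, 9, 7, 1, 5, 821]
[8, 9, 7, 1, 5]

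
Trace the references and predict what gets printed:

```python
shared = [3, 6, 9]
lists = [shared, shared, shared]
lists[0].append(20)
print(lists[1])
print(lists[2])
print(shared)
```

Key concept: list of same reference.
Step by step:
`shared = [3, 6, 9]` → shared = [3, 6, 9]
`lists = [shared, shared, shared]` → lists = [[3, 6, 9], [3, 6, 9], [3, 6, 9]]
`lists[0].append(20)` → shared = [3, 6, 9, 20]; lists = [[3, 6, 9, 20], [3, 6, 9, 20], [3, 6, 9, 20]]
`print(lists[1])` → prints [3, 6, 9, 20]
`print(lists[2])` → prints [3, 6, 9, 20]
`print(shared)` → prints [3, 6, 9, 20]

Answer:
[3, 6, 9, 20]
[3, 6, 9, 20]
[3, 6, 9, 20]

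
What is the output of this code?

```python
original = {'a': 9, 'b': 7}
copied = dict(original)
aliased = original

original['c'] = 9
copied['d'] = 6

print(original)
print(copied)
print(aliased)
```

Key concept: dict() creates copy, assignment creates alias.
Step by step:
`original = {'a': 9, 'b': 7}` → original = {'a': 9, 'b': 7}
`copied = dict(original)` → copied = {'a': 9, 'b': 7}
`aliased = original` → aliased = {'a': 9, 'b': 7} (same object as original)
`original['c'] = 9` → original = {'a': 9, 'b': 7, 'c': 9} (same object as aliased); aliased = {'a': 9, 'b': 7, 'c': 9} (same object as original)
`copied['d'] = 6` → copied = {'a': 9, 'b': 7, 'd': 6}
`print(original)` → prints {'a': 9, 'b': 7, 'c': 9}
`print(copied)` → prints {'a': 9, 'b': 7, 'd': 6}
`print(aliased)` → prints {'a': 9, 'b': 7, 'c': 9}

Answer:
{'a': 9, 'b': 7, 'c': 9}
{'a': 9, 'b': 7, 'd': 6}
{'a': 9, 'b': 7, 'c': 9}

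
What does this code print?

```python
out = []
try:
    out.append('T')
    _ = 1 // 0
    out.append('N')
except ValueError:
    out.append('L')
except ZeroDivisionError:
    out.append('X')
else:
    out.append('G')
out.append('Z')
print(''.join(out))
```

Execution trace: 'T' (try body) → 'X' (except ZeroDivisionError) → 'Z' (after the try/except). Output: TXZ

Answer: TXZ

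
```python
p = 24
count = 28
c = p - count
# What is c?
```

Trace:
`p = 24` → p = 24
`count = 28` → count = 28
`c = p - count` → c = -4
So c = -4

Answer: -4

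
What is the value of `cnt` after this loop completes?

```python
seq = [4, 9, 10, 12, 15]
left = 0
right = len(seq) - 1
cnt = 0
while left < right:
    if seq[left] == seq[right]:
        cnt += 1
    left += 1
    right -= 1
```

Count matching pairs from ends
`cnt` takes the values: 0

Answer: 0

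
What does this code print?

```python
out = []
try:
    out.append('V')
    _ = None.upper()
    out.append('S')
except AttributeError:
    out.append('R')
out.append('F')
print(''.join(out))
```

Execution trace: 'V' (try body) → 'R' (except AttributeError) → 'F' (after the try/except). Output: VRF

Answer: VRF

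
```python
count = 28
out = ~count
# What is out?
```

Trace:
`count = 28` → count = 28
`out = ~count` → out = -29
So out = -29

Answer: -29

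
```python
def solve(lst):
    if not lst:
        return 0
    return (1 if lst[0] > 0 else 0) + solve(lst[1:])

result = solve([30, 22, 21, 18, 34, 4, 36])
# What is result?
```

Count of positive elements in [30, 22, 21, 18, 34, 4, 36] = 7

Answer: 7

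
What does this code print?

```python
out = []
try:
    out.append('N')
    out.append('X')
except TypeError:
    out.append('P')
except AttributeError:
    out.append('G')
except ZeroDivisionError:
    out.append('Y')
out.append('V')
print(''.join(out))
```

Execution trace: 'N' (try body) → 'X' (try body, no exception) → 'V' (after the try/except). Output: NXV

Answer: NXV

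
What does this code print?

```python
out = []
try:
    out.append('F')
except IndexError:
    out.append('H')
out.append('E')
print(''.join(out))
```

Execution trace: 'F' (try body, no exception) → 'E' (after the try/except). Output: FE

Answer: FE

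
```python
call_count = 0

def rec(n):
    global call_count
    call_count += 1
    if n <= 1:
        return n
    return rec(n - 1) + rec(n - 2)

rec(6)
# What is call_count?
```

Calls(n) = 1 + Calls(n-1) + Calls(n-2); Calls(0)=Calls(1)=1. For n=6 this gives 25.

Answer: 25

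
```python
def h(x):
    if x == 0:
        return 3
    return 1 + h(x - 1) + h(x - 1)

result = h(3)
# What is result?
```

h(x) = 1 + 2·h(x-1), h(0)=3. Closed form: (3+1)·2^3 - 1 = 31.

Answer: 31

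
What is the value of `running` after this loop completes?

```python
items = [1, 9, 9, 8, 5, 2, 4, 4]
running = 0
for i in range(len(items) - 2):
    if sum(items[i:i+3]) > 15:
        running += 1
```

Count windows with sum > 15
`running` takes the values: 0 → 1 → 2 → 3

Answer: 3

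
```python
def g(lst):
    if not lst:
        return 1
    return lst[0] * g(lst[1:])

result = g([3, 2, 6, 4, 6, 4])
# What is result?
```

Product over [3, 2, 6, 4, 6, 4] = 3 * 2 * 6 * 4 * 6 * 4 = 3456

Answer: 3456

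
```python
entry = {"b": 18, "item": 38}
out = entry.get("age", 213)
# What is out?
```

Trace:
`entry = {"b": 18, "item": 38}` → entry = {'b': 18, 'item': 38}
`out = entry.get("age", 213)` → out = 213
So out = 213

Answer: 213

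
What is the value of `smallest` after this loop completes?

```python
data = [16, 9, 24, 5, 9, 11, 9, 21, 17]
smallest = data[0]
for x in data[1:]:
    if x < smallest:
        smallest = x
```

Minimum of [16, 9, 24, 5, 9, 11, 9, 21, 17]
`smallest` takes the values: 16 → 9 → 5

Answer: 5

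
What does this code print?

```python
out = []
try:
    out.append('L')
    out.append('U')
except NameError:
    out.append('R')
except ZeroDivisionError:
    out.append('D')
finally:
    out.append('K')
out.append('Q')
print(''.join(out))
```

Execution trace: 'L' (try body) → 'U' (try body, no exception) → 'K' (finally) → 'Q' (after the try/except). Output: LUKQ

Answer: LUKQ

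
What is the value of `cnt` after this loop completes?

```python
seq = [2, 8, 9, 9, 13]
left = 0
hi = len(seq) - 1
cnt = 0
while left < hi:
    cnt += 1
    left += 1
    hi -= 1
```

Iterations until pointers meet (list length 5)
`cnt` takes the values: 0 → 1 → 2

Answer: 2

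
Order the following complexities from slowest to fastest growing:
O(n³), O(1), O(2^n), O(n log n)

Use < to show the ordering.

Ordered by growth rate: O(1) < O(n log n) < O(n³) < O(2^n)

Answer: O(1) < O(n log n) < O(n³) < O(2^n)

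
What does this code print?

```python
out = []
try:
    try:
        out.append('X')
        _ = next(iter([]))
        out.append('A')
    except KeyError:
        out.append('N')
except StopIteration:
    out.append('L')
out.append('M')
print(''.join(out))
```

Execution trace: 'X' (try body) → 'L' (outer except StopIteration) → 'M' (after the try/except). Output: XLM

Answer: XLM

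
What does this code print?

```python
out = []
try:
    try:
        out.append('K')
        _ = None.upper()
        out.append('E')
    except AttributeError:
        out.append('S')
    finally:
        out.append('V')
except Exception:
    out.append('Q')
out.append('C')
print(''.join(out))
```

Execution trace: 'K' (inner try body) → 'S' (inner except AttributeError) → 'V' (inner finally) → 'C' (after the try/except). Output: KSVC

Answer: KSVC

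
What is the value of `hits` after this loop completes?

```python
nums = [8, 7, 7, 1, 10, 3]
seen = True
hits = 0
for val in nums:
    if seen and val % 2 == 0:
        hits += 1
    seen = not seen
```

Count even values at even positions
`hits` takes the values: 0 → 1 → 2

Answer: 2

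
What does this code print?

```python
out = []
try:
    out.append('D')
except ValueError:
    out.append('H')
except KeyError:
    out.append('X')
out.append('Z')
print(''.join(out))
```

Execution trace: 'D' (try body, no exception) → 'Z' (after the try/except). Output: DZ

Answer: DZ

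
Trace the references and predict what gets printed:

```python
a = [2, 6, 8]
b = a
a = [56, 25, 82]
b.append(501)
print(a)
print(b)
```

Key concept: rebinding vs mutation: a is rebound to a new list, b still points at the original.
Step by step:
`a = [2, 6, 8]` → a = [2, 6, 8]
`b = a` → b = [2, 6, 8] (same object as a)
`a = [56, 25, 82]` → a = [56, 25, 82]
`b.append(501)` → b = [2, 6, 8, 501]
`print(a)` → prints [56, 25, 82]
`print(b)` → prints [2, 6, 8, 501]

Answer:
[56, 25, 82]
[2, 6, 8, 501]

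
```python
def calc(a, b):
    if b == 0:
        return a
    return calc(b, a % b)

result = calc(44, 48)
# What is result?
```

calc(44, 48) -> calc(48, 44) -> calc(44, 4) -> calc(4, 0) -> 4

Answer: 4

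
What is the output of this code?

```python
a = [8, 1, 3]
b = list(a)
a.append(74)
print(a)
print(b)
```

Key concept: list() constructor creates copy.
Step by step:
`a = [8, 1, 3]` → a = [8, 1, 3]
`b = list(a)` → b = [8, 1, 3]
`a.append(74)` → a = [8, 1, 3, 74]
`print(a)` → prints [8, 1, 3, 74]
`print(b)` → prints [8, 1, 3]

Answer:
[8, 1, 3, 74]
[8, 1, 3]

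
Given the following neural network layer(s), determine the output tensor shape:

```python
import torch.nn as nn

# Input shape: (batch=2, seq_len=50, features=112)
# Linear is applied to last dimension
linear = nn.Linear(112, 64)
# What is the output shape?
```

Input: (2, 50, 112) -> Output: (2, 50, 64)

Answer: (2, 50, 64)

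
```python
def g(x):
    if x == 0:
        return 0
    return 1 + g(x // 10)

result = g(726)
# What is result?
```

Count of digits of 726: 3

Answer: 3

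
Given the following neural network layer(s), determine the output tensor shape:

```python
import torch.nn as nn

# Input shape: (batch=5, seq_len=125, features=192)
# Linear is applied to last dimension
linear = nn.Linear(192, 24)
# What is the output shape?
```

Input: (5, 125, 192) -> Output: (5, 125, 24)

Answer: (5, 125, 24)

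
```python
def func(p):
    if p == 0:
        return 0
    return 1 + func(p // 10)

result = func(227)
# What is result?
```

Count of digits of 227: 3

Answer: 3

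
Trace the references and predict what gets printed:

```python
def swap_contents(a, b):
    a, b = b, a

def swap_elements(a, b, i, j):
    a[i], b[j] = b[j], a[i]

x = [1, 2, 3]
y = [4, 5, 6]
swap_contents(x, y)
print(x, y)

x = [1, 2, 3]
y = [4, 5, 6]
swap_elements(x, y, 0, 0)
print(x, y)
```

Key concept: parameter rebinding vs mutation.
Step by step:
`x = [1, 2, 3]` → x = [1, 2, 3]
`y = [4, 5, 6]` → y = [4, 5, 6]
`swap_contents(x, y)` → no visible change to tracked variables
`print(x, y)` → prints [1, 2, 3] [4, 5, 6]
`x = [1, 2, 3]` → x = [1, 2, 3]
`y = [4, 5, 6]` → y = [4, 5, 6]
`swap_elements(x, y, 0, 0)` → x = [4, 2, 3]; y = [1, 5, 6]
`print(x, y)` → prints [4, 2, 3] [1, 5, 6]

Answer:
[1, 2, 3] [4, 5, 6]
[4, 2, 3] [1, 5, 6]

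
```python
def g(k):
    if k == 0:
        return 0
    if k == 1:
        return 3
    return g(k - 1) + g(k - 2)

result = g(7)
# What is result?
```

Build up from base cases: g(0)=0, g(1)=3, g(2)=3, g(3)=6, g(4)=9, g(5)=15, g(6)=24, ..., g(7)=39

Answer: 39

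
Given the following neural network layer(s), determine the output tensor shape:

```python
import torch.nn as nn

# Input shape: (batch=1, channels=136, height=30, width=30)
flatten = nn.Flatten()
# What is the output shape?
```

Input: (1, 136, 30, 30) -> Output: (1, 122400)

Answer: (1, 122400)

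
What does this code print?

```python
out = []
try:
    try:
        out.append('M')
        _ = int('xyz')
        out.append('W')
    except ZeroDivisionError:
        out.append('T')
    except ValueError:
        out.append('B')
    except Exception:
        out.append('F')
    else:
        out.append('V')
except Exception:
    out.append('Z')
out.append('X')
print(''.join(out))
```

Execution trace: 'M' (inner try body) → 'B' (inner except ValueError) → 'X' (after the try/except). Output: MBX

Answer: MBX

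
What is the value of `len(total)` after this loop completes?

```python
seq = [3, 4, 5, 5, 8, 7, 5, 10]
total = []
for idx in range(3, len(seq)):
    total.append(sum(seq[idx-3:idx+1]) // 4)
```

Number of 4-element averages
`total` takes the values: [] → [4] → [4, 5] → [4, 5, 6] → [4, 5, 6, 6] → [4, 5, 6, 6, 7]
So `len(total)` = 5

Answer: 5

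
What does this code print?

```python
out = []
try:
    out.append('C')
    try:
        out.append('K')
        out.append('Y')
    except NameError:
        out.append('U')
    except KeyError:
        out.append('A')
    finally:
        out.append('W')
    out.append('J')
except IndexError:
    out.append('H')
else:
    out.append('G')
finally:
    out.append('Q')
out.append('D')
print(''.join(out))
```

Execution trace: 'C' (try body) → 'K' (inner try body) → 'Y' (inner try body, no exception) → 'W' (inner finally) → 'J' (try body, no exception) → 'G' (else) → 'Q' (finally) → 'D' (after the try/except). Output: CKYWJGQD

Answer: CKYWJGQD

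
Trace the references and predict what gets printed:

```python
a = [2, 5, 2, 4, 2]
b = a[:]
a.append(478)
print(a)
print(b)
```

Key concept: slice [:] creates copy.
Step by step:
`a = [2, 5, 2, 4, 2]` → a = [2, 5, 2, 4, 2]
`b = a[:]` → b = [2, 5, 2, 4, 2]
`a.append(478)` → a = [2, 5, 2, 4, 2, 478]
`print(a)` → prints [2, 5, 2, 4, 2, 478]
`print(b)` → prints [2, 5, 2, 4, 2]

Answer:
[2, 5, 2, 4, 2, 478]
[2, 5, 2, 4, 2]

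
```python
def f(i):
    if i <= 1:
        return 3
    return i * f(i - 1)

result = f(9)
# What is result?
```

f(9) = 9 * 8 * 7 * 6 * 5 * 4 * 3 * 2 * 3 = 1088640

Answer: 1088640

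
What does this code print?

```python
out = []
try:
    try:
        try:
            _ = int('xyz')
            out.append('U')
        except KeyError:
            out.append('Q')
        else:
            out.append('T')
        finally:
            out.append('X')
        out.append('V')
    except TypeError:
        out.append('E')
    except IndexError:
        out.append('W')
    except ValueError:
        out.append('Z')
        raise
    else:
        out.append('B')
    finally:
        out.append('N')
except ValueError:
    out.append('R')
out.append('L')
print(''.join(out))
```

Execution trace: 'X' (inner finally) → 'Z' (except ValueError) → 'N' (finally) → 'R' (outer except ValueError) → 'L' (after the try/except). Output: XZNRL

Answer: XZNRL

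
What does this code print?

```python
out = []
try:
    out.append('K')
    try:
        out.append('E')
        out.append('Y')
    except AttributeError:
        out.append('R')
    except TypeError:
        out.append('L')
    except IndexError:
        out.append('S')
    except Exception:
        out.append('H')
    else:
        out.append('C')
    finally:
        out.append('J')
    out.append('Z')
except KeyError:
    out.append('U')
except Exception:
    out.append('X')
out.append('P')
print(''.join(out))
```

Execution trace: 'K' (try body) → 'E' (inner try body) → 'Y' (inner try body, no exception) → 'C' (inner else) → 'J' (inner finally) → 'Z' (try body, no exception) → 'P' (after the try/except). Output: KEYCJZP

Answer: KEYCJZP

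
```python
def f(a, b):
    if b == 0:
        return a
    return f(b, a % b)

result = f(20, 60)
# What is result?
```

f(20, 60) -> f(60, 20) -> f(20, 0) -> 20

Answer: 20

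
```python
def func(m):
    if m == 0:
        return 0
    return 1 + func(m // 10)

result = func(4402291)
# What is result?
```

Count of digits of 4402291: 7

Answer: 7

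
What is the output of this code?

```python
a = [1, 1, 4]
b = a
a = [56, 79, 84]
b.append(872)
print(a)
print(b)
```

Key concept: rebinding vs mutation: a is rebound to a new list, b still points at the original.
Step by step:
`a = [1, 1, 4]` → a = [1, 1, 4]
`b = a` → b = [1, 1, 4] (same object as a)
`a = [56, 79, 84]` → a = [56, 79, 84]
`b.append(872)` → b = [1, 1, 4, 872]
`print(a)` → prints [56, 79, 84]
`print(b)` → prints [1, 1, 4, 872]

Answer:
[56, 79, 84]
[1, 1, 4, 872]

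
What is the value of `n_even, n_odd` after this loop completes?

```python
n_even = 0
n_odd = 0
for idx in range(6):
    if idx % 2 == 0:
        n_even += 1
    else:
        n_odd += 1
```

Count evens and odds in range(6)
`n_even, n_odd` takes the values: (0, 0) → (1, 0) → (1, 1) → (2, 1) → (2, 2) → (3, 2) → (3, 3)

Answer: 3, 3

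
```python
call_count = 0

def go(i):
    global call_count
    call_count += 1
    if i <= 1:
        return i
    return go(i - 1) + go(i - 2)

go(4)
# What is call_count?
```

Calls(i) = 1 + Calls(i-1) + Calls(i-2); Calls(0)=Calls(1)=1. For i=4 this gives 9.

Answer: 9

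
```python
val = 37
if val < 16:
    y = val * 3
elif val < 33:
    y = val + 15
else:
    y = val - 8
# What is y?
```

Trace:
`val = 37` → val = 37
`if val < 16: ...` → val < 16 is False, val < 33 is False, take else branch → y = 29
So y = 29

Answer: 29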